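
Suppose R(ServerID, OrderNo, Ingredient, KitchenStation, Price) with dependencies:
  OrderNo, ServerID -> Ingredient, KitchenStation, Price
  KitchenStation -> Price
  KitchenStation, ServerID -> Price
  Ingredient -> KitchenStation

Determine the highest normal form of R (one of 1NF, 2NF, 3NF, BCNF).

Candidate key: {OrderNo, ServerID}. Prime attributes: {OrderNo, ServerID}.
KitchenStation -> Price: {KitchenStation}⁺ = {KitchenStation, Price}, which is not all of the attributes, so the left side is not a superkey — BCNF is violated.
KitchenStation -> Price has non-prime {Price} on the right and a non-superkey on the left, so 3NF fails.
Checking every proper subset of each key, none determines a non-prime attribute — 2NF is satisfied.

2NF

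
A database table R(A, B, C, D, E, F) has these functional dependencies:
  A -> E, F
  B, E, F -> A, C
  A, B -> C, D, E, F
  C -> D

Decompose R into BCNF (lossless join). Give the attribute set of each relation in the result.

Candidate keys of the original relation: {A, B}, {B, E, F}.
In {A, B, C, D, E, F}, {A} is not a superkey ({A}⁺ restricted to this set is {A, E, F}), so split on A -> E, F into {A, E, F} and {A, B, C, D}.
{A, E, F}: every determinant is a superkey — BCNF.
In {A, B, C, D}, {C} is not a superkey ({C}⁺ restricted to this set is {C, D}), so split on C -> D into {C, D} and {A, B, C}.
{C, D}: every determinant is a superkey — BCNF.
{A, B, C}: every determinant is a superkey — BCNF.

{A, B, C}; {A, E, F}; {C, D}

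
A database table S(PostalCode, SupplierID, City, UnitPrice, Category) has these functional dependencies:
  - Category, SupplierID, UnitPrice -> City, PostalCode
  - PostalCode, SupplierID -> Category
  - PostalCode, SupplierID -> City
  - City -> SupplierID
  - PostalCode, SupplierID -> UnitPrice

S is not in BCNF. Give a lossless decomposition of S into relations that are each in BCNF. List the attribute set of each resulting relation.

{Category, City, PostalCode, UnitPrice}; {City, SupplierID}

Candidate keys of the original relation: {Category, City, UnitPrice}, {Category, SupplierID, UnitPrice}, {City, PostalCode}, {PostalCode, SupplierID}.
Within {Category, City, PostalCode, SupplierID, UnitPrice}: {City}⁺ ∩ {Category, City, PostalCode, SupplierID, UnitPrice} = {City, SupplierID}, not the whole set, so City -> SupplierID violates BCNF; decompose into {City, SupplierID} and {Category, City, PostalCode, UnitPrice}.
{City, SupplierID} is in BCNF.
{Category, City, PostalCode, UnitPrice} is in BCNF.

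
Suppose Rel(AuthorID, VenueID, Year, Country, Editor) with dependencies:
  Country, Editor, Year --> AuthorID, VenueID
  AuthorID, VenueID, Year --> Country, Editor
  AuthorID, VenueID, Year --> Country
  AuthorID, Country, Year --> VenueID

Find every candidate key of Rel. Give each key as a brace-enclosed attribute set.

{AuthorID, Country, Year}, {AuthorID, VenueID, Year}, {Country, Editor, Year}

{Year} never appears on the right of any FD, so every key must include it.
Closure of {AuthorID, Country, Year} is {AuthorID, Country, Editor, VenueID, Year}, the whole schema; {AuthorID, Country, Year} is a candidate key.
Closure of {AuthorID, VenueID, Year} is {AuthorID, Country, Editor, VenueID, Year}, the whole schema; {AuthorID, VenueID, Year} is a candidate key.
Closure of {Country, Editor, Year} is {AuthorID, Country, Editor, VenueID, Year}, the whole schema; {Country, Editor, Year} is a candidate key.
No proper subset of any of these is a key, and no other minimal superkey exists.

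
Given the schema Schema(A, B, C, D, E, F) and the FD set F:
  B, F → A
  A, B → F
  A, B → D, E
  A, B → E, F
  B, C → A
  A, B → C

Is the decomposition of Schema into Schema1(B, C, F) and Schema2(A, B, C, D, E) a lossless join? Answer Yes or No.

Yes

Schema1 ∩ Schema2 = {B, C}; its closure under F is {A, B, C, D, E, F}.
Since Schema1 ⊆ {A, B, C, D, E, F}, the intersection is a superkey of Schema1; the decomposition is lossless.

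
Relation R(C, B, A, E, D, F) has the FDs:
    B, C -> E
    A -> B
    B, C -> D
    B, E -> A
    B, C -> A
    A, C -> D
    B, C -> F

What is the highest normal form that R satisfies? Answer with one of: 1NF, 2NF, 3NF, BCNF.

3NF

Candidate keys: {A, C}, {B, C}. Prime attributes: {A, B, C}.
For A -> B we have {A}⁺ = {A, B}; {A} is not a superkey, so BCNF fails.
Since {B} ⊆ prime attributes and every other non-superkey FD also has a prime right side, the schema is in 3NF.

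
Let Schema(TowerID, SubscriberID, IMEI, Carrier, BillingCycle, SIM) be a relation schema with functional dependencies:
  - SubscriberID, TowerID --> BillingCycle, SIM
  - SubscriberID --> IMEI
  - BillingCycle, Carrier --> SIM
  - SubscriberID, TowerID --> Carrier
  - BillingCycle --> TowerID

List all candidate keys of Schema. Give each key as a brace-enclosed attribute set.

Attributes never on any right-hand side: {SubscriberID} — every candidate key must contain it.
Closure of {BillingCycle, SubscriberID} is {BillingCycle, Carrier, IMEI, SIM, SubscriberID, TowerID}, the whole schema; {BillingCycle, SubscriberID} is a candidate key.
Closure of {SubscriberID, TowerID} is {BillingCycle, Carrier, IMEI, SIM, SubscriberID, TowerID}, the whole schema; {SubscriberID, TowerID} is a candidate key.
No proper subset of any of these is a key, and no other minimal superkey exists.

{BillingCycle, SubscriberID}, {SubscriberID, TowerID}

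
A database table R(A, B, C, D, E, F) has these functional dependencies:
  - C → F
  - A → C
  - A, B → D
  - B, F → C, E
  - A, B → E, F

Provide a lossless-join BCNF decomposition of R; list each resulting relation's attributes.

Candidate key of the original relation: {A, B}.
In {A, B, C, D, E, F}, {C} is not a superkey ({C}⁺ restricted to this set is {C, F}), so split on C → F into {C, F} and {A, B, C, D, E}.
{C, F} has no BCNF violation.
In {A, B, C, D, E}, {A} is not a superkey ({A}⁺ restricted to this set is {A, C}), so split on A → C into {A, C} and {A, B, D, E}.
{A, C} has no BCNF violation.
{A, B, D, E} has no BCNF violation.

{A, B, D, E}; {A, C}; {C, F}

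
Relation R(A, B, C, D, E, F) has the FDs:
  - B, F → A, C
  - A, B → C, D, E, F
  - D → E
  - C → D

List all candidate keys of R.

No FD produces {B}, so it must be in every candidate key.
{A, B} is a candidate key since {A, B}⁺ = {A, B, C, D, E, F} covers every attribute.
{B, F} is a candidate key since {B, F}⁺ = {A, B, C, D, E, F} covers every attribute.
These are minimal and exhaustive — every other superkey contains one of them.

{A, B}, {B, F}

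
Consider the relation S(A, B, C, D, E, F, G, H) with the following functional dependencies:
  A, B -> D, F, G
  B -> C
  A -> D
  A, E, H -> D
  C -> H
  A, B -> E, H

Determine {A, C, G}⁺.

{A, C, D, G, H}

Start with {A, C, G}.
A -> D applies; add {D} → now {A, C, D, G}.
C -> H applies; add {H} → now {A, C, D, G, H}.
No further FD applies.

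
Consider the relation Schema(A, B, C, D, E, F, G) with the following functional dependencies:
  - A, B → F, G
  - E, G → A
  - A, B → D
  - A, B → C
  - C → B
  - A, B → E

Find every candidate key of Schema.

{A, B}⁺ = {A, B, C, D, E, F, G}, which is every attribute, so {A, B} is a candidate key.
{A, C}⁺ = {A, B, C, D, E, F, G}, which is every attribute, so {A, C} is a candidate key.
{B, E, G}⁺ = {A, B, C, D, E, F, G}, which is every attribute, so {B, E, G} is a candidate key.
{C, E, G}⁺ = {A, B, C, D, E, F, G}, which is every attribute, so {C, E, G} is a candidate key.
No proper subset of any of these is a key, and no other minimal superkey exists.

{A, B}, {A, C}, {B, E, G}, {C, E, G}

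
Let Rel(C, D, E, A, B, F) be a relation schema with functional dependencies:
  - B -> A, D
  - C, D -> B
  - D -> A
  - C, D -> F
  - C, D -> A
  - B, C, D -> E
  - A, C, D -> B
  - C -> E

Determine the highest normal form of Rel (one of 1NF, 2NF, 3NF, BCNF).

Candidate keys: {B, C}, {C, D}. Prime attributes: {B, C, D}.
B -> A, D: {B}⁺ = {A, B, D}, which is not all of the attributes, so the left side is not a superkey — BCNF is violated.
Because {A} is non-prime and the left side of B -> A, D is not a superkey, the relation is not in 3NF.
{B} is a proper subset of the key {B, C}, and {B}⁺ contains the non-prime attribute {A} — a partial dependency, so 2NF is violated.

1NF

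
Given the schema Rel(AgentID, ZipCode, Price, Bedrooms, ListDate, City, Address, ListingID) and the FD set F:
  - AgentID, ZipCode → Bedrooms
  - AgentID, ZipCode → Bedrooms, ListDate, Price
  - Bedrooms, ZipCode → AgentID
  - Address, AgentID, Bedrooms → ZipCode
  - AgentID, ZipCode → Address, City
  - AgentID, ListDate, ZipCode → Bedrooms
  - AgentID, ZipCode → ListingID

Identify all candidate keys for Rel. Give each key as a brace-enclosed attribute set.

{AgentID, ZipCode} is a candidate key since {AgentID, ZipCode}⁺ = {Address, AgentID, Bedrooms, City, ListDate, ListingID, Price, ZipCode} covers every attribute.
{Bedrooms, ZipCode} is a candidate key since {Bedrooms, ZipCode}⁺ = {Address, AgentID, Bedrooms, City, ListDate, ListingID, Price, ZipCode} covers every attribute.
{Address, AgentID, Bedrooms} is a candidate key since {Address, AgentID, Bedrooms}⁺ = {Address, AgentID, Bedrooms, City, ListDate, ListingID, Price, ZipCode} covers every attribute.
Any other superkey properly contains one of these, so there are no further candidate keys.

{Address, AgentID, Bedrooms}, {AgentID, ZipCode}, {Bedrooms, ZipCode}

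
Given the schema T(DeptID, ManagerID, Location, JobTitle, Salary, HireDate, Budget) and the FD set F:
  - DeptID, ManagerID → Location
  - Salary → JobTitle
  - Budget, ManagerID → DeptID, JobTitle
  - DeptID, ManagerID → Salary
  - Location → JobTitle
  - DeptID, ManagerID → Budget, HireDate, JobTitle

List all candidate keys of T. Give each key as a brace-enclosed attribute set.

{Budget, ManagerID}, {DeptID, ManagerID}

No FD produces {ManagerID}, so it must be in every candidate key.
Closure of {Budget, ManagerID} is {Budget, DeptID, HireDate, JobTitle, Location, ManagerID, Salary}, the whole schema; {Budget, ManagerID} is a candidate key.
Closure of {DeptID, ManagerID} is {Budget, DeptID, HireDate, JobTitle, Location, ManagerID, Salary}, the whole schema; {DeptID, ManagerID} is a candidate key.
No proper subset of any of these is a key, and no other minimal superkey exists.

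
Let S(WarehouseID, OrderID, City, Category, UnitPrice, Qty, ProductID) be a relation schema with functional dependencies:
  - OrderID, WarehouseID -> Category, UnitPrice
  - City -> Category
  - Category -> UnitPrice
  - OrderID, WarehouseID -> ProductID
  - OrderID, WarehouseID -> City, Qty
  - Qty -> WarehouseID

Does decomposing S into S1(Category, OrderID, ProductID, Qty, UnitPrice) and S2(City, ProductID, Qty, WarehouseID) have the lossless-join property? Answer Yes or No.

No

Common attributes: {ProductID, Qty}; their closure is {ProductID, Qty, WarehouseID}.
The closure covers neither S1 nor S2 entirely; the join is not lossless.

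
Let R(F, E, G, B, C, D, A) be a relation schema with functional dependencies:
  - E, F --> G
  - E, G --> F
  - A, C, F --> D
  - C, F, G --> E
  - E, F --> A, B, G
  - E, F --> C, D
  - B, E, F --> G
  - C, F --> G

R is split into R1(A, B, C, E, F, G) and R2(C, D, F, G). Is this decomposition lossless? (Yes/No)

Common attributes: {C, F, G}; their closure is {A, B, C, D, E, F, G}.
Since R1 ⊆ {A, B, C, D, E, F, G}, the intersection is a superkey of R1; the decomposition is lossless.

Yes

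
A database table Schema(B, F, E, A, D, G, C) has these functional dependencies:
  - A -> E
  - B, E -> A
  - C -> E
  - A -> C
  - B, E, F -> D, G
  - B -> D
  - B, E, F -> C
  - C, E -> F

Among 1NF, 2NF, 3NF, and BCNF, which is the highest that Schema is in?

Candidate keys: {A, B}, {B, C}, {B, E}. Prime attributes: {A, B, C, E}.
A -> E: {A}⁺ = {A, C, E, F}, which is not all of the attributes, so the left side is not a superkey — BCNF is violated.
B -> D determines the non-prime attribute {D} from a non-superkey — 3NF is violated.
The proper key subset {A} of {A, B} determines non-prime {F}, so the relation is not even in 2NF.

1NF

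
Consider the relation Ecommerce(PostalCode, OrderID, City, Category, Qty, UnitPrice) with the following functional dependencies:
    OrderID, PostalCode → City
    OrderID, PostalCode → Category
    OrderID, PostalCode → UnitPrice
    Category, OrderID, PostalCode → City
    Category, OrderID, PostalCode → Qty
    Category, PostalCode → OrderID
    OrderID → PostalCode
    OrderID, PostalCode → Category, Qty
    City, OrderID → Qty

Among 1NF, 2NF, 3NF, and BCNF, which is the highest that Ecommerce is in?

Candidate keys: {Category, PostalCode}, {OrderID}. Prime attributes: {Category, OrderID, PostalCode}.
Each dependency's left side is a superkey — BCNF holds.

BCNF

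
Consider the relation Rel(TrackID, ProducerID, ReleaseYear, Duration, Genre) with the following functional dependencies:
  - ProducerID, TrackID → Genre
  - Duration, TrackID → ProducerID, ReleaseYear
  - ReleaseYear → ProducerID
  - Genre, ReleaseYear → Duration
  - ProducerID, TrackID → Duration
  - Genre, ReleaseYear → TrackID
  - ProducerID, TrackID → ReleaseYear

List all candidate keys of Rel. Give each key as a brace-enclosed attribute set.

Closure of {Duration, TrackID} is {Duration, Genre, ProducerID, ReleaseYear, TrackID}, the whole schema; {Duration, TrackID} is a candidate key.
Closure of {Genre, ReleaseYear} is {Duration, Genre, ProducerID, ReleaseYear, TrackID}, the whole schema; {Genre, ReleaseYear} is a candidate key.
Closure of {ProducerID, TrackID} is {Duration, Genre, ProducerID, ReleaseYear, TrackID}, the whole schema; {ProducerID, TrackID} is a candidate key.
Closure of {ReleaseYear, TrackID} is {Duration, Genre, ProducerID, ReleaseYear, TrackID}, the whole schema; {ReleaseYear, TrackID} is a candidate key.
No proper subset of any of these is a key, and no other minimal superkey exists.

{Duration, TrackID}, {Genre, ReleaseYear}, {ProducerID, TrackID}, {ReleaseYear, TrackID}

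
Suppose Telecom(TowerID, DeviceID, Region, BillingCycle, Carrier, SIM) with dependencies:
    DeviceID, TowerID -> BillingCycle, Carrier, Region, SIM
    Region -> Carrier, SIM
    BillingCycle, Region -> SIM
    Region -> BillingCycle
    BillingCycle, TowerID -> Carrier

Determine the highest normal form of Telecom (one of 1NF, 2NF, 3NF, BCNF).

Candidate key: {DeviceID, TowerID}. Prime attributes: {DeviceID, TowerID}.
Region -> Carrier, SIM: {Region}⁺ = {BillingCycle, Carrier, Region, SIM}, which is not all of the attributes, so the left side is not a superkey — BCNF is violated.
Because {Carrier, SIM} are non-prime and the left side of Region -> Carrier, SIM is not a superkey, the relation is not in 3NF.
No proper subset of a key has a non-prime attribute in its closure, so there is no partial dependency; 2NF holds.

2NF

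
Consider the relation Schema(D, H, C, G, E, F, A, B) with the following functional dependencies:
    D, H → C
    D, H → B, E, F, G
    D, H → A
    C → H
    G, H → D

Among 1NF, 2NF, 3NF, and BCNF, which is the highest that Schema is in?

Candidate keys: {C, D}, {C, G}, {D, H}, {G, H}. Prime attributes: {C, D, G, H}.
C → H: {C}⁺ = {C, H}, which is not all of the attributes, so the left side is not a superkey — BCNF is violated.
Since {H} ⊆ prime attributes and every other non-superkey FD also has a prime right side, the schema is in 3NF.

3NF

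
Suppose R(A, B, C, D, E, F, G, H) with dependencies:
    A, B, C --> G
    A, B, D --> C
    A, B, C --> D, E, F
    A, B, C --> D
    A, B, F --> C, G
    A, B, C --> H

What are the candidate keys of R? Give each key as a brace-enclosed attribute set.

{A, B, C}, {A, B, D}, {A, B, F}

Attributes never on any right-hand side: {A, B} — every candidate key must contain all of them.
{A, B, C}⁺ = {A, B, C, D, E, F, G, H}, which is every attribute, so {A, B, C} is a candidate key.
{A, B, D}⁺ = {A, B, C, D, E, F, G, H}, which is every attribute, so {A, B, D} is a candidate key.
{A, B, F}⁺ = {A, B, C, D, E, F, G, H}, which is every attribute, so {A, B, F} is a candidate key.
Any other superkey properly contains one of these, so there are no further candidate keys.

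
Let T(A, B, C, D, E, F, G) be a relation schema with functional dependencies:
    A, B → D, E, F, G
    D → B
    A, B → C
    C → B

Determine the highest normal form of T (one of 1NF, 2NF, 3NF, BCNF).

Candidate keys: {A, B}, {A, C}, {A, D}. Prime attributes: {A, B, C, D}.
For D → B we have {D}⁺ = {B, D}; {D} is not a superkey, so BCNF fails.
Since {B} ⊆ prime attributes and every other non-superkey FD also has a prime right side, the schema is in 3NF.

3NF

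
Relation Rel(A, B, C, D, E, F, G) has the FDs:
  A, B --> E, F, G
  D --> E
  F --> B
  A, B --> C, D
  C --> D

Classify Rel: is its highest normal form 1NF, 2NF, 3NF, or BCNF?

2NF

Candidate keys: {A, B}, {A, F}. Prime attributes: {A, B, F}.
D --> E breaks BCNF: {D}⁺ = {D, E}, so {D} is not a superkey.
D --> E has non-prime {E} on the right and a non-superkey on the left, so 3NF fails.
No proper subset of a key has a non-prime attribute in its closure, so there is no partial dependency; 2NF holds.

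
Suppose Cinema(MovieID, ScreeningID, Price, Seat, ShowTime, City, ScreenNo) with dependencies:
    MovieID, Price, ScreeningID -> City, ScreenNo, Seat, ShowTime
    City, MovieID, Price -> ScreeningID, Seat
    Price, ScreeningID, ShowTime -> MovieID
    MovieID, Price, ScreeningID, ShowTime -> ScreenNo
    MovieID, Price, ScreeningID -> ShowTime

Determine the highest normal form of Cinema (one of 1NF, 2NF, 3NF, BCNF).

Candidate keys: {City, MovieID, Price}, {MovieID, Price, ScreeningID}, {Price, ScreeningID, ShowTime}. Prime attributes: {City, MovieID, Price, ScreeningID, ShowTime}.
Each dependency's left side is a superkey — BCNF holds.

BCNF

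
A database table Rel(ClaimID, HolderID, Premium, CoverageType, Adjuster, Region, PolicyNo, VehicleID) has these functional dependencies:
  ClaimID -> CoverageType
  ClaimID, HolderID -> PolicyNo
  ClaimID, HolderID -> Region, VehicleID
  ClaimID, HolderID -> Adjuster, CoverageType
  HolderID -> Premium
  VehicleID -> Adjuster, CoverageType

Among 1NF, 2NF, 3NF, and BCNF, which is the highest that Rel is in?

Candidate key: {ClaimID, HolderID}. Prime attributes: {ClaimID, HolderID}.
ClaimID -> CoverageType breaks BCNF: {ClaimID}⁺ = {ClaimID, CoverageType}, so {ClaimID} is not a superkey.
ClaimID -> CoverageType determines the non-prime attribute {CoverageType} from a non-superkey — 3NF is violated.
The proper key subset {ClaimID} of {ClaimID, HolderID} determines non-prime {CoverageType}, so the relation is not even in 2NF.

1NF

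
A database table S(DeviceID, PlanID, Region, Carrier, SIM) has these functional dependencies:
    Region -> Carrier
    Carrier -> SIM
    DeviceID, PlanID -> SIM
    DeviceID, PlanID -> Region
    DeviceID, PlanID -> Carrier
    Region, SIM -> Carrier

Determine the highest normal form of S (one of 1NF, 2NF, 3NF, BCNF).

Candidate key: {DeviceID, PlanID}. Prime attributes: {DeviceID, PlanID}.
For Region -> Carrier we have {Region}⁺ = {Carrier, Region, SIM}; {Region} is not a superkey, so BCNF fails.
Region -> Carrier determines the non-prime attribute {Carrier} from a non-superkey — 3NF is violated.
No non-prime attribute depends on a proper subset of any candidate key, so 2NF holds.

2NF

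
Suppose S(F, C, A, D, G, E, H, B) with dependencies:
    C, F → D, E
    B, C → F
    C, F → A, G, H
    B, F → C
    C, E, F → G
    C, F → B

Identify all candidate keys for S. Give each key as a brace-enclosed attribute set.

{B, C}, {B, F}, {C, F}

{B, C}⁺ = {A, B, C, D, E, F, G, H} — all of the relation — so {B, C} is a candidate key.
{B, F}⁺ = {A, B, C, D, E, F, G, H} — all of the relation — so {B, F} is a candidate key.
{C, F}⁺ = {A, B, C, D, E, F, G, H} — all of the relation — so {C, F} is a candidate key.
Any other superkey properly contains one of these, so there are no further candidate keys.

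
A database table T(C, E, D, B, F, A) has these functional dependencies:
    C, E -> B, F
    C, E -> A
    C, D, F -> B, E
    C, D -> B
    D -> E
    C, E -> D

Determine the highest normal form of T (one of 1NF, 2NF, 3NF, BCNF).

3NF

Candidate keys: {C, D}, {C, E}. Prime attributes: {C, D, E}.
For D -> E we have {D}⁺ = {D, E}; {D} is not a superkey, so BCNF fails.
Since {E} ⊆ prime attributes and every other non-superkey FD also has a prime right side, the schema is in 3NF.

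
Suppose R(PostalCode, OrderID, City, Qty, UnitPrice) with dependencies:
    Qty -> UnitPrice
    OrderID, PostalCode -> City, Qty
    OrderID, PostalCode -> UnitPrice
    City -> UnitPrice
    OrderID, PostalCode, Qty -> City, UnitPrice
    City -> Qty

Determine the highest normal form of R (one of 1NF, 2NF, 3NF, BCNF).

2NF

Candidate key: {OrderID, PostalCode}. Prime attributes: {OrderID, PostalCode}.
Qty -> UnitPrice breaks BCNF: {Qty}⁺ = {Qty, UnitPrice}, so {Qty} is not a superkey.
Because {UnitPrice} is non-prime and the left side of Qty -> UnitPrice is not a superkey, the relation is not in 3NF.
No non-prime attribute depends on a proper subset of any candidate key, so 2NF holds.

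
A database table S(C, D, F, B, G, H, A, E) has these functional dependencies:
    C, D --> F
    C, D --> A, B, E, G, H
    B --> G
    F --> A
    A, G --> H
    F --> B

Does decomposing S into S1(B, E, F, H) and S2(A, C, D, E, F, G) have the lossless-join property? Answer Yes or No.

Yes

Common attributes: {E, F}; their closure is {A, B, E, F, G, H}.
Since S1 ⊆ {A, B, E, F, G, H}, the intersection is a superkey of S1; the decomposition is lossless.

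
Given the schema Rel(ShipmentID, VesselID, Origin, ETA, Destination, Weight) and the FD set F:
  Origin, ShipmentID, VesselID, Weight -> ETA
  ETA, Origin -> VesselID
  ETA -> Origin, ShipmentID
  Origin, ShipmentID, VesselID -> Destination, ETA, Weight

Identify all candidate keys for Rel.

Closure of {ETA} is {Destination, ETA, Origin, ShipmentID, VesselID, Weight}, the whole schema; {ETA} is a candidate key.
Closure of {Origin, ShipmentID, VesselID} is {Destination, ETA, Origin, ShipmentID, VesselID, Weight}, the whole schema; {Origin, ShipmentID, VesselID} is a candidate key.
These are minimal and exhaustive — every other superkey contains one of them.

{ETA}, {Origin, ShipmentID, VesselID}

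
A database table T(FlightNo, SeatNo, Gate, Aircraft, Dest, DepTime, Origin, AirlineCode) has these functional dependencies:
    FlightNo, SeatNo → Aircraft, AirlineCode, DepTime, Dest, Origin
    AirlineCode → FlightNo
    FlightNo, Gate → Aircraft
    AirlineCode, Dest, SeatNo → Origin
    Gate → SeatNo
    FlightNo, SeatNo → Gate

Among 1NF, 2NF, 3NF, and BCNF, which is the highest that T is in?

3NF

Candidate keys: {AirlineCode, Gate}, {AirlineCode, SeatNo}, {FlightNo, Gate}, {FlightNo, SeatNo}. Prime attributes: {AirlineCode, FlightNo, Gate, SeatNo}.
AirlineCode → FlightNo: {AirlineCode}⁺ = {AirlineCode, FlightNo}, which is not all of the attributes, so the left side is not a superkey — BCNF is violated.
But every attribute on its right side ({FlightNo}) is prime, and the same holds for every other non-superkey FD, so 3NF still holds.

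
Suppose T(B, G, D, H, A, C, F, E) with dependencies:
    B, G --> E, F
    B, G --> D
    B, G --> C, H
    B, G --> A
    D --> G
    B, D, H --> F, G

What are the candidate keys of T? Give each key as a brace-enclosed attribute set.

{B, D}, {B, G}

Attributes never on any right-hand side: {B} — every candidate key must contain it.
{B, D} is a candidate key since {B, D}⁺ = {A, B, C, D, E, F, G, H} covers every attribute.
{B, G} is a candidate key since {B, G}⁺ = {A, B, C, D, E, F, G, H} covers every attribute.
These are minimal and exhaustive — every other superkey contains one of them.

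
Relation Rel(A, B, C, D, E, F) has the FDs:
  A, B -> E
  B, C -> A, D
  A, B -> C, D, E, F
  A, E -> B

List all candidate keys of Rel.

{A, B}, {A, E}, {B, C}

Closure of {A, B} is {A, B, C, D, E, F}, the whole schema; {A, B} is a candidate key.
Closure of {A, E} is {A, B, C, D, E, F}, the whole schema; {A, E} is a candidate key.
Closure of {B, C} is {A, B, C, D, E, F}, the whole schema; {B, C} is a candidate key.
Any other superkey properly contains one of these, so there are no further candidate keys.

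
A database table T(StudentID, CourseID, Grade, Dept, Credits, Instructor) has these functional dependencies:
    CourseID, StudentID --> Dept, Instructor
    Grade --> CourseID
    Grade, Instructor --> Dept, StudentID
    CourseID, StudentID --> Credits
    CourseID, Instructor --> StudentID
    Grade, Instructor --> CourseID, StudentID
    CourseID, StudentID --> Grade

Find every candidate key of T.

{CourseID, Instructor}, {CourseID, StudentID}, {Grade, Instructor}, {Grade, StudentID}

{CourseID, Instructor}⁺ = {CourseID, Credits, Dept, Grade, Instructor, StudentID} — all of the relation — so {CourseID, Instructor} is a candidate key.
{CourseID, StudentID}⁺ = {CourseID, Credits, Dept, Grade, Instructor, StudentID} — all of the relation — so {CourseID, StudentID} is a candidate key.
{Grade, Instructor}⁺ = {CourseID, Credits, Dept, Grade, Instructor, StudentID} — all of the relation — so {Grade, Instructor} is a candidate key.
{Grade, StudentID}⁺ = {CourseID, Credits, Dept, Grade, Instructor, StudentID} — all of the relation — so {Grade, StudentID} is a candidate key.
Any other superkey properly contains one of these, so there are no further candidate keys.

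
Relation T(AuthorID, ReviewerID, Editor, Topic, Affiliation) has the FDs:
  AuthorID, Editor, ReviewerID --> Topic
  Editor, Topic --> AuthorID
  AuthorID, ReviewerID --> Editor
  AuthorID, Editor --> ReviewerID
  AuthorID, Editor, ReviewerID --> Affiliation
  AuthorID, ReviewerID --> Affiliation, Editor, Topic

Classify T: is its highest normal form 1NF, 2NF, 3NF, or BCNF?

Candidate keys: {AuthorID, Editor}, {AuthorID, ReviewerID}, {Editor, Topic}. Prime attributes: {AuthorID, Editor, ReviewerID, Topic}.
The left-hand side of every FD is a superkey, so BCNF is satisfied.

BCNF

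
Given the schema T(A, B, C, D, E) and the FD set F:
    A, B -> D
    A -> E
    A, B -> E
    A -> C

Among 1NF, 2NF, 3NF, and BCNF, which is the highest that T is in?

Candidate key: {A, B}. Prime attributes: {A, B}.
For A -> E we have {A}⁺ = {A, C, E}; {A} is not a superkey, so BCNF fails.
Because {E} is non-prime and the left side of A -> E is not a superkey, the relation is not in 3NF.
The proper key subset {A} of {A, B} determines non-prime {C, E}, so the relation is not even in 2NF.

1NF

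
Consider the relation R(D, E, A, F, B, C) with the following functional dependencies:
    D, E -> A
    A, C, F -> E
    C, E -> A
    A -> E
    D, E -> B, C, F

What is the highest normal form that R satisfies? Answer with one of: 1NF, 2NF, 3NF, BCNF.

Candidate keys: {A, D}, {D, E}. Prime attributes: {A, D, E}.
A, C, F -> E breaks BCNF: {A, C, F}⁺ = {A, C, E, F}, so {A, C, F} is not a superkey.
Its right-hand attributes {E} are all prime, as are those of every other non-superkey FD — the relation is in 3NF.

3NF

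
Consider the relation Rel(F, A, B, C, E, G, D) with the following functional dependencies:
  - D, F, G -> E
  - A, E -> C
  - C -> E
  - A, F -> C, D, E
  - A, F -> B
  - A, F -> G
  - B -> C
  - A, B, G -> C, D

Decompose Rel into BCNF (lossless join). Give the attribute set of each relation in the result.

Candidate key of the original relation: {A, F}.
Within {A, B, C, D, E, F, G}: {D, F, G}⁺ ∩ {A, B, C, D, E, F, G} = {D, E, F, G}, not the whole set, so D, F, G -> E violates BCNF; decompose into {D, E, F, G} and {A, B, C, D, F, G}.
{D, E, F, G} has no BCNF violation.
Within {A, B, C, D, F, G}: {B}⁺ ∩ {A, B, C, D, F, G} = {B, C}, not the whole set, so B -> C violates BCNF; decompose into {B, C} and {A, B, D, F, G}.
{B, C} has no BCNF violation.
Within {A, B, D, F, G}: {A, B, G}⁺ ∩ {A, B, D, F, G} = {A, B, D, G}, not the whole set, so A, B, G -> D violates BCNF; decompose into {A, B, D, G} and {A, B, F, G}.
{A, B, D, G} has no BCNF violation.
{A, B, F, G} has no BCNF violation.

{A, B, D, G}; {A, B, F, G}; {B, C}; {D, E, F, G}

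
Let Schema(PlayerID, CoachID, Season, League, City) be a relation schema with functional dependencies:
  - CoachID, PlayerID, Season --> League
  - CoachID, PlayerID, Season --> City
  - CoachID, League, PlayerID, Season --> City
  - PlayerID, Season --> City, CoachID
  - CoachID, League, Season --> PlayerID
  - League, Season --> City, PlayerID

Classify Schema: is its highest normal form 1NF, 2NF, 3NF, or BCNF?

Candidate keys: {League, Season}, {PlayerID, Season}. Prime attributes: {League, PlayerID, Season}.
Every FD has a superkey on the left, so the relation is in BCNF.

BCNF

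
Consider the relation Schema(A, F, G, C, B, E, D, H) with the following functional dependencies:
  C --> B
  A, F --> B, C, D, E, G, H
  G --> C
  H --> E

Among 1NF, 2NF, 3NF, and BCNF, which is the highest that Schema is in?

Candidate key: {A, F}. Prime attributes: {A, F}.
C --> B: {C}⁺ = {B, C}, which is not all of the attributes, so the left side is not a superkey — BCNF is violated.
C --> B determines the non-prime attribute {B} from a non-superkey — 3NF is violated.
Checking every proper subset of each key, none determines a non-prime attribute — 2NF is satisfied.

2NF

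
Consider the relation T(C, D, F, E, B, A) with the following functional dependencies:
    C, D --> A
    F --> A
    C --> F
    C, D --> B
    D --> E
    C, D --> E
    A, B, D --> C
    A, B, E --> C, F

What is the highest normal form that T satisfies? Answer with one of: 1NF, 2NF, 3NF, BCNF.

1NF

Candidate keys: {A, B, D}, {B, D, F}, {C, D}. Prime attributes: {A, B, C, D, F}.
F --> A: {F}⁺ = {A, F}, which is not all of the attributes, so the left side is not a superkey — BCNF is violated.
D --> E determines the non-prime attribute {E} from a non-superkey — 3NF is violated.
Since {D} ⊂ {C, D} and {D}⁺ ⊇ {E} with {E} non-prime, there is a partial dependency; 2NF fails.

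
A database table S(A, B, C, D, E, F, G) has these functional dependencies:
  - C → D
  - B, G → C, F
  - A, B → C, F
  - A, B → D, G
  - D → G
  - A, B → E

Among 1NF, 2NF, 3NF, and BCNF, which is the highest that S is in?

2NF

Candidate key: {A, B}. Prime attributes: {A, B}.
C → D: {C}⁺ = {C, D, G}, which is not all of the attributes, so the left side is not a superkey — BCNF is violated.
C → D determines the non-prime attribute {D} from a non-superkey — 3NF is violated.
No proper subset of a key has a non-prime attribute in its closure, so there is no partial dependency; 2NF holds.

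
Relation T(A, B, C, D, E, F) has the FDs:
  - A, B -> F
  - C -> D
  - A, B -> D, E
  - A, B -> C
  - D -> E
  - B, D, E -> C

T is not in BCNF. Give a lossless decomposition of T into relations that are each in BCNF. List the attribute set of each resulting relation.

Candidate key of the original relation: {A, B}.
{A, B, C, D, E, F}: {C} determines {C, D, E} here but is not a superkey — split on C -> D, E, giving {C, D, E} and {A, B, C, F}.
{C, D, E}: {D} determines {D, E} here but is not a superkey — split on D -> E, giving {D, E} and {C, D}.
{D, E} is in BCNF.
{C, D} is in BCNF.
{A, B, C, F} is in BCNF.

{A, B, C, F}; {C, D}; {D, E}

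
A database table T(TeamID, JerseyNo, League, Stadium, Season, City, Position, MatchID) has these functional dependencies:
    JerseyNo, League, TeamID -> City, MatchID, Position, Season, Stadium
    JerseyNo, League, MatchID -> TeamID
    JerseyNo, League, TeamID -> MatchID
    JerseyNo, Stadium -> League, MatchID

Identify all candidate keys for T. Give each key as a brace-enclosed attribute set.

{JerseyNo} never appears on the right of any FD, so every key must include it.
{JerseyNo, Stadium}⁺ = {City, JerseyNo, League, MatchID, Position, Season, Stadium, TeamID} — all of the relation — so {JerseyNo, Stadium} is a candidate key.
{JerseyNo, League, MatchID}⁺ = {City, JerseyNo, League, MatchID, Position, Season, Stadium, TeamID} — all of the relation — so {JerseyNo, League, MatchID} is a candidate key.
{JerseyNo, League, TeamID}⁺ = {City, JerseyNo, League, MatchID, Position, Season, Stadium, TeamID} — all of the relation — so {JerseyNo, League, TeamID} is a candidate key.
No proper subset of any of these is a key, and no other minimal superkey exists.

{JerseyNo, League, MatchID}, {JerseyNo, League, TeamID}, {JerseyNo, Stadium}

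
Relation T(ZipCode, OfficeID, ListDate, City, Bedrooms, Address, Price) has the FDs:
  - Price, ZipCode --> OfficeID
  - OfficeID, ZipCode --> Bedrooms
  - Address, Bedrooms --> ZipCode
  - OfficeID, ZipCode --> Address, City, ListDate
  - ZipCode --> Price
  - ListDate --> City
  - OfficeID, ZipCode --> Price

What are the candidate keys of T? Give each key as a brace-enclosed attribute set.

{ZipCode} is a candidate key since {ZipCode}⁺ = {Address, Bedrooms, City, ListDate, OfficeID, Price, ZipCode} covers every attribute.
{Address, Bedrooms} is a candidate key since {Address, Bedrooms}⁺ = {Address, Bedrooms, City, ListDate, OfficeID, Price, ZipCode} covers every attribute.
These are minimal and exhaustive — every other superkey contains one of them.

{Address, Bedrooms}, {ZipCode}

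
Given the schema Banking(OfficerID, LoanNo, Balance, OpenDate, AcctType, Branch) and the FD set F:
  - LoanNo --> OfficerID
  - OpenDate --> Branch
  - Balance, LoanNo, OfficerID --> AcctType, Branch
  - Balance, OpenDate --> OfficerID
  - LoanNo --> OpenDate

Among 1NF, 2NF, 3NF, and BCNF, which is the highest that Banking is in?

1NF

Candidate key: {Balance, LoanNo}. Prime attributes: {Balance, LoanNo}.
LoanNo --> OfficerID breaks BCNF: {LoanNo}⁺ = {Branch, LoanNo, OfficerID, OpenDate}, so {LoanNo} is not a superkey.
LoanNo --> OfficerID has non-prime {OfficerID} on the right and a non-superkey on the left, so 3NF fails.
Since {LoanNo} ⊂ {Balance, LoanNo} and {LoanNo}⁺ ⊇ {Branch, OfficerID, OpenDate} with {Branch, OfficerID, OpenDate} non-prime, there is a partial dependency; 2NF fails.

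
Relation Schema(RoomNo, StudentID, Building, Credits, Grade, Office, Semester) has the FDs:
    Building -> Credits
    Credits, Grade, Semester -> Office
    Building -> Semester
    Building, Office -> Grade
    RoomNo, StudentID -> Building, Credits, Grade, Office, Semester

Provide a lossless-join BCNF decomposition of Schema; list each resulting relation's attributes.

{Building, Credits, Semester}; {Building, Grade, Office}; {Building, Office, RoomNo, StudentID}

Candidate key of the original relation: {RoomNo, StudentID}.
In {Building, Credits, Grade, Office, RoomNo, Semester, StudentID}, {Building} is not a superkey ({Building}⁺ restricted to this set is {Building, Credits, Semester}), so split on Building -> Credits, Semester into {Building, Credits, Semester} and {Building, Grade, Office, RoomNo, StudentID}.
{Building, Credits, Semester}: every determinant is a superkey — BCNF.
In {Building, Grade, Office, RoomNo, StudentID}, {Building, Office} is not a superkey ({Building, Office}⁺ restricted to this set is {Building, Grade, Office}), so split on Building, Office -> Grade into {Building, Grade, Office} and {Building, Office, RoomNo, StudentID}.
{Building, Grade, Office}: every determinant is a superkey — BCNF.
{Building, Office, RoomNo, StudentID}: every determinant is a superkey — BCNF.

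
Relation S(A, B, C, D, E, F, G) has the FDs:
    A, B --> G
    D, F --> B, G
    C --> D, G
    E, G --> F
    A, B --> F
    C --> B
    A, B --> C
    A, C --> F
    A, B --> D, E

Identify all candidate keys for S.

Attributes never on any right-hand side: {A} — every candidate key must contain it.
Closure of {A, B} is {A, B, C, D, E, F, G}, the whole schema; {A, B} is a candidate key.
Closure of {A, C} is {A, B, C, D, E, F, G}, the whole schema; {A, C} is a candidate key.
Closure of {A, D, F} is {A, B, C, D, E, F, G}, the whole schema; {A, D, F} is a candidate key.
Closure of {A, D, E, G} is {A, B, C, D, E, F, G}, the whole schema; {A, D, E, G} is a candidate key.
No proper subset of any of these is a key, and no other minimal superkey exists.

{A, B}, {A, C}, {A, D, E, G}, {A, D, F}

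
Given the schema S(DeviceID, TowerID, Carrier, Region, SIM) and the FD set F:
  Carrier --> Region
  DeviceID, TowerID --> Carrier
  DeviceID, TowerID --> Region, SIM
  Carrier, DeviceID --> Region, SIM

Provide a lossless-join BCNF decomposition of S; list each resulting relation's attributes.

{Carrier, DeviceID, SIM}; {Carrier, DeviceID, TowerID}; {Carrier, Region}

Candidate key of the original relation: {DeviceID, TowerID}.
{Carrier, DeviceID, Region, SIM, TowerID}: {Carrier} determines {Carrier, Region} here but is not a superkey — split on Carrier --> Region, giving {Carrier, Region} and {Carrier, DeviceID, SIM, TowerID}.
{Carrier, Region} has no BCNF violation.
{Carrier, DeviceID, SIM, TowerID}: {Carrier, DeviceID} determines {Carrier, DeviceID, SIM} here but is not a superkey — split on Carrier, DeviceID --> SIM, giving {Carrier, DeviceID, SIM} and {Carrier, DeviceID, TowerID}.
{Carrier, DeviceID, SIM} has no BCNF violation.
{Carrier, DeviceID, TowerID} has no BCNF violation.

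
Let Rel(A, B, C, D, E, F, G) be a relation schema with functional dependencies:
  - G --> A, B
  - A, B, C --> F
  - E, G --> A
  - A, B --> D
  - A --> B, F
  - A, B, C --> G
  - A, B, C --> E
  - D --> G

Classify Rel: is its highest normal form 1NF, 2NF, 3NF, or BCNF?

Candidate keys: {A, C}, {C, D}, {C, G}. Prime attributes: {A, C, D, G}.
G --> A, B breaks BCNF: {G}⁺ = {A, B, D, F, G}, so {G} is not a superkey.
G --> A, B has non-prime {B} on the right and a non-superkey on the left, so 3NF fails.
The proper key subset {A} of {A, C} determines non-prime {B, F}, so the relation is not even in 2NF.

1NF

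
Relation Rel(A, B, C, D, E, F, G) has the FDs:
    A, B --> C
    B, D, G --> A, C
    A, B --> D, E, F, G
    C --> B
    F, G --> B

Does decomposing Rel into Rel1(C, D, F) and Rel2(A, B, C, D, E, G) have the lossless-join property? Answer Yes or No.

Common attributes: {C, D}; their closure is {B, C, D}.
The closure covers neither Rel1 nor Rel2 entirely; the join is not lossless.

No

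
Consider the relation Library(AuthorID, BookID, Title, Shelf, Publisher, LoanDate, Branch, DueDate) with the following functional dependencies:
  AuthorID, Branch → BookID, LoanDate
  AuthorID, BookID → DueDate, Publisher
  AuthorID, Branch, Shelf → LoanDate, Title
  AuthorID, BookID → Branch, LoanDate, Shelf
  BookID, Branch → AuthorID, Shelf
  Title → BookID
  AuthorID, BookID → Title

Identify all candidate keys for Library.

{AuthorID, BookID} is a candidate key since {AuthorID, BookID}⁺ = {AuthorID, BookID, Branch, DueDate, LoanDate, Publisher, Shelf, Title} covers every attribute.
{AuthorID, Branch} is a candidate key since {AuthorID, Branch}⁺ = {AuthorID, BookID, Branch, DueDate, LoanDate, Publisher, Shelf, Title} covers every attribute.
{AuthorID, Title} is a candidate key since {AuthorID, Title}⁺ = {AuthorID, BookID, Branch, DueDate, LoanDate, Publisher, Shelf, Title} covers every attribute.
{BookID, Branch} is a candidate key since {BookID, Branch}⁺ = {AuthorID, BookID, Branch, DueDate, LoanDate, Publisher, Shelf, Title} covers every attribute.
{Branch, Title} is a candidate key since {Branch, Title}⁺ = {AuthorID, BookID, Branch, DueDate, LoanDate, Publisher, Shelf, Title} covers every attribute.
No proper subset of any of these is a key, and no other minimal superkey exists.

{AuthorID, BookID}, {AuthorID, Branch}, {AuthorID, Title}, {BookID, Branch}, {Branch, Title}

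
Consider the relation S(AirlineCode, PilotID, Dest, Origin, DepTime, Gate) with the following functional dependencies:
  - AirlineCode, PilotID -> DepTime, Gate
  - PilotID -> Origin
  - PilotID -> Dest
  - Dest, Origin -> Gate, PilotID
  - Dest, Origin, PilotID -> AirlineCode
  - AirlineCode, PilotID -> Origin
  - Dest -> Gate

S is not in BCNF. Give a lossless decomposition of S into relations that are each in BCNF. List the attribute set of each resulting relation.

{AirlineCode, DepTime, Dest, Origin, PilotID}; {Dest, Gate}

Candidate keys of the original relation: {Dest, Origin}, {PilotID}.
Within {AirlineCode, DepTime, Dest, Gate, Origin, PilotID}: {Dest}⁺ ∩ {AirlineCode, DepTime, Dest, Gate, Origin, PilotID} = {Dest, Gate}, not the whole set, so Dest -> Gate violates BCNF; decompose into {Dest, Gate} and {AirlineCode, DepTime, Dest, Origin, PilotID}.
{Dest, Gate}: every determinant is a superkey — BCNF.
{AirlineCode, DepTime, Dest, Origin, PilotID}: every determinant is a superkey — BCNF.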